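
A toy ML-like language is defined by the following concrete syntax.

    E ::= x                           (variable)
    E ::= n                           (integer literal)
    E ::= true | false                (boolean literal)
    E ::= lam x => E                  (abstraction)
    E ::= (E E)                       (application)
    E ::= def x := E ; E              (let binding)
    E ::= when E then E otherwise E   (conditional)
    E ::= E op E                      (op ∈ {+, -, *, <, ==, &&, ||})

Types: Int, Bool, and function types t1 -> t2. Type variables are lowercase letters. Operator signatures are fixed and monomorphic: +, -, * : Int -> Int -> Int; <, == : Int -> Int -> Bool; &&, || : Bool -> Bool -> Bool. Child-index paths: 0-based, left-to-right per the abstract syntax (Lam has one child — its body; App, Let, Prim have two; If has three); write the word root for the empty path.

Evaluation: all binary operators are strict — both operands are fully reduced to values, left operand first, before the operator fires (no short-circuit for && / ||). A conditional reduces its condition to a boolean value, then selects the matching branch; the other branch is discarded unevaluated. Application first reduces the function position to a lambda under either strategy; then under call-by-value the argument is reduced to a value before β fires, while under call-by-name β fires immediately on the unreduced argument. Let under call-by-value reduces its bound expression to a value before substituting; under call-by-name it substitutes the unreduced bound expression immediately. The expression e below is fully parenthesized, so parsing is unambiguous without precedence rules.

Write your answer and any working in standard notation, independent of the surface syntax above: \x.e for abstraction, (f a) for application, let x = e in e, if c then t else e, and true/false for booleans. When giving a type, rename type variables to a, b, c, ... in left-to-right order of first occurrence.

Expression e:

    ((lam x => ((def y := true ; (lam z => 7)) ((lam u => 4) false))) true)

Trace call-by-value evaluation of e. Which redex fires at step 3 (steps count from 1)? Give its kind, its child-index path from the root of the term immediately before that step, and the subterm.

Answer: beta at 1 : ((\u.4) false)

Working:
step 0: ((\x.((let y = true in (\z.7)) ((\u.4) false))) true)
step 1: [beta@root] ((let y = true in (\z.7)) ((\u.4) false))
step 2: [let@0] ((\z.7) ((\u.4) false))
step 3: [beta@1] ((\z.7) 4)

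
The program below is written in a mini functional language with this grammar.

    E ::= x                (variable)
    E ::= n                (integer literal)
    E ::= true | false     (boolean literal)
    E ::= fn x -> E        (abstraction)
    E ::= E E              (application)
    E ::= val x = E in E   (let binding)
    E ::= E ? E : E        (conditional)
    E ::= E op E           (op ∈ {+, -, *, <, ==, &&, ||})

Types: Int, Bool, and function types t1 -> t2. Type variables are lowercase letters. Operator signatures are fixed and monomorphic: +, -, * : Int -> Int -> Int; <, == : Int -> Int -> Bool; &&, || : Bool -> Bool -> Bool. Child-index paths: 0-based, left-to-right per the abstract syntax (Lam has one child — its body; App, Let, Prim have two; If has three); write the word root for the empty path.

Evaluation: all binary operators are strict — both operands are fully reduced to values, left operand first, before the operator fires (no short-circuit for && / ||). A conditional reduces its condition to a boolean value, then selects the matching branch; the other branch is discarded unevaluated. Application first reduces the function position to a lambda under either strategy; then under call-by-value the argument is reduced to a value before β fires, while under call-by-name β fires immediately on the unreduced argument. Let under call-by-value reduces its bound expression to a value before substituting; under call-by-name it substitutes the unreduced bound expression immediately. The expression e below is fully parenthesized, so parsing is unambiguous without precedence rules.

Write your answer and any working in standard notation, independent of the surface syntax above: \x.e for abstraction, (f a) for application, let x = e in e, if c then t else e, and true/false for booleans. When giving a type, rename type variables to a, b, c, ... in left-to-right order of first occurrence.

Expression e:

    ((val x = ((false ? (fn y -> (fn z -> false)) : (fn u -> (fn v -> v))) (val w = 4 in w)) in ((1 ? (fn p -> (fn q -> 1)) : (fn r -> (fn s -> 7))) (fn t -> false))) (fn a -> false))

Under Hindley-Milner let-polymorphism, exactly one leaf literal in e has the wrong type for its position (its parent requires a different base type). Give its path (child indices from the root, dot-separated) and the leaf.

Answer: 0.1.0.0 : 1

Trace:
  unify Bool ~ Bool
\z._ : b -> Bool
\y._ : a -> b -> Bool
v : d
\v._ : d -> d
\u._ : c -> d -> d
  unify a -> b -> Bool ~ c -> d -> d
  unify a ~ c
  unify b -> Bool ~ d -> d
  unify b ~ d
  unify Bool ~ d
let w : Int
w : Int
  unify c -> Bool -> Bool ~ Int -> e
  unify c ~ Int
  unify Bool -> Bool ~ e
_ _ : Bool -> Bool
let x : Bool -> Bool
  unify Int ~ Bool
  FAIL: mismatch Int ~ Bool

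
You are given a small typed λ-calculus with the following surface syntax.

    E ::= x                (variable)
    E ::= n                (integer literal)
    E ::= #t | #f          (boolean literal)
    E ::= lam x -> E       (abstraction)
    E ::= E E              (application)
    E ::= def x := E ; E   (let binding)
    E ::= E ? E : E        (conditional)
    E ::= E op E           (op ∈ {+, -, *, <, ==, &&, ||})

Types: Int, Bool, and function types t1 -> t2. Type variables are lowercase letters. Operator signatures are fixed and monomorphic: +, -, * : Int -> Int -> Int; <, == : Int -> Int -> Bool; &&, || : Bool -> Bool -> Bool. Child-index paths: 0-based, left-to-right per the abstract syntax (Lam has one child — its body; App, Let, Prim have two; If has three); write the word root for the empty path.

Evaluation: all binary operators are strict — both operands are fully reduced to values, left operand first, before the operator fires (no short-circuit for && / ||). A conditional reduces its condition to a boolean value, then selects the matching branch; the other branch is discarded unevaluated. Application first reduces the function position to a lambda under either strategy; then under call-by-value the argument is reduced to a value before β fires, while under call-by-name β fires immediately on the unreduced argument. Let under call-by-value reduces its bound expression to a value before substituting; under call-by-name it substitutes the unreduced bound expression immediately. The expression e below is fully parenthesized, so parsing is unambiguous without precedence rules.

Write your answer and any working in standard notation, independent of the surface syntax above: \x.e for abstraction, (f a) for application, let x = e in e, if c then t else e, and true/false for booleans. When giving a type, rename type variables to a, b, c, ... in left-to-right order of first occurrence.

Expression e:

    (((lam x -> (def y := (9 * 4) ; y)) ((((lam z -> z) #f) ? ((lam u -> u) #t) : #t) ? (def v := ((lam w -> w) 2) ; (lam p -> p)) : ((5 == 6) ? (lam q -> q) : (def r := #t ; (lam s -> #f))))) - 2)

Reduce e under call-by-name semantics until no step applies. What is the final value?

Working:
step 0: (((\x.(let y = (9 * 4) in y)) (if (if ((\z.z) false) then ((\u.u) true) else true) then (let v = ((\w.w) 2) in (\p.p)) else (if (5 == 6) then (\q.q) else (let r = true in (\s.false))))) - 2)
step 1: [beta@0] ((let y = (9 * 4) in y) - 2)
step 2: [let@0] ((9 * 4) - 2)
step 3: [delta@0] (36 - 2)
step 4: [delta@root] 34

Answer: 34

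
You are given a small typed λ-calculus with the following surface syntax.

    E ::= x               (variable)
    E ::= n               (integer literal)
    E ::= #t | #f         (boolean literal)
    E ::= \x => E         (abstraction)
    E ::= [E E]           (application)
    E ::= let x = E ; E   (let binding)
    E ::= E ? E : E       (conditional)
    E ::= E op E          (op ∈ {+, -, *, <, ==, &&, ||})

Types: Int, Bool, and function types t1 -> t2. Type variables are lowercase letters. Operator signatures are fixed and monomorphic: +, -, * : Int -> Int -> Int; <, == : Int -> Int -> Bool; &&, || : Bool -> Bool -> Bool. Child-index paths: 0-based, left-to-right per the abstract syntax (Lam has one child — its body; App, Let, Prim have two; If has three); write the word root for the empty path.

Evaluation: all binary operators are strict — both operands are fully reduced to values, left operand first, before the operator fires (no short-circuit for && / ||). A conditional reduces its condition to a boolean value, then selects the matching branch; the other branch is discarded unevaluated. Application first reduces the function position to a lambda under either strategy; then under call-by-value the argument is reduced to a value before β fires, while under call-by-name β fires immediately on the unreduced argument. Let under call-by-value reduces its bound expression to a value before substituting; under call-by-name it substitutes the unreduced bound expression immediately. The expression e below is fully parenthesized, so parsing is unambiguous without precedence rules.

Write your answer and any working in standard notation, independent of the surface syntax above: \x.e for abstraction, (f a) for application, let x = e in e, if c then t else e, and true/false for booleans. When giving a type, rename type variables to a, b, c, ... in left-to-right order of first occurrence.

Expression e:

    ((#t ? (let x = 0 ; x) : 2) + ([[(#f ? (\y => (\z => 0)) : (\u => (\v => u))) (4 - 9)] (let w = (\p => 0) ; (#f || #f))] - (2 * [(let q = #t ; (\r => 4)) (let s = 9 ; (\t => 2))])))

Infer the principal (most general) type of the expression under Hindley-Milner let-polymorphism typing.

Working:
  unify Bool ~ Bool
let x : Int
x : Int
  unify Int ~ Int
  unify Int ~ Int
  unify Bool ~ Bool
\z._ : b -> Int
\y._ : a -> b -> Int
u : c
\v._ : d -> c
\u._ : c -> d -> c
  unify a -> b -> Int ~ c -> d -> c
  unify a ~ c
  unify b -> Int ~ d -> c
  unify b ~ d
  unify Int ~ c
  unify Int ~ Int
  unify Int ~ Int
  unify Int -> d -> Int ~ Int -> e
  unify Int ~ Int
  unify d -> Int ~ e
_ _ : d -> Int
\p._ : f -> Int
let w : forall. f -> Int
  unify Bool ~ Bool
  unify Bool ~ Bool
  unify d -> Int ~ Bool -> g
  unify d ~ Bool
  unify Int ~ g
_ _ : Int
  unify Int ~ Int
  unify Int ~ Int
let q : Bool
\r._ : h -> Int
let s : Int
\t._ : i -> Int
  unify h -> Int ~ (i -> Int) -> j
  unify h ~ i -> Int
  unify Int ~ j
_ _ : Int
  unify Int ~ Int
  unify Int ~ Int
  unify Int ~ Int

Answer: Int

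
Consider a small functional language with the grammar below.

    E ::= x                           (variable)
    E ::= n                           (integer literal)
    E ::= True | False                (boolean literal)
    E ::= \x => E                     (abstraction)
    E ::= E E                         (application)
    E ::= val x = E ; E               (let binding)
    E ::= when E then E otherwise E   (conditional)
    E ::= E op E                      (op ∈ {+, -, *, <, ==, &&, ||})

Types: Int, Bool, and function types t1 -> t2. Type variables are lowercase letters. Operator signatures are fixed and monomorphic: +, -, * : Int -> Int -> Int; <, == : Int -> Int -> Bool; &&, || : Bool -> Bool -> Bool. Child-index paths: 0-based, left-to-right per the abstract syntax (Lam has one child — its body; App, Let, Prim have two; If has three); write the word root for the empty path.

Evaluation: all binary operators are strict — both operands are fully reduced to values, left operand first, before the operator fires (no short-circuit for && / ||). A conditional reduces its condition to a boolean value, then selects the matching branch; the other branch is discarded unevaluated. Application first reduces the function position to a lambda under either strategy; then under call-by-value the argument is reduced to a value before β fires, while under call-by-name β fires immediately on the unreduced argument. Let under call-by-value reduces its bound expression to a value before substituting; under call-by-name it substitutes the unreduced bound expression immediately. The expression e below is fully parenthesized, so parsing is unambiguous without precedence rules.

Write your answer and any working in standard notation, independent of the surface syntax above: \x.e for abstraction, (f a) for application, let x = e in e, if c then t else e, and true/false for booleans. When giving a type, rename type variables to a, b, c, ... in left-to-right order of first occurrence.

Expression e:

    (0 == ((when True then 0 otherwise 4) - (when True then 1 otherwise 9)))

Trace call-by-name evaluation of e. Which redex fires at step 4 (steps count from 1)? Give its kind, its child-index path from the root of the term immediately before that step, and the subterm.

Answer: delta at root : (0 == -1)

Working:
step 0: (0 == ((if true then 0 else 4) - (if true then 1 else 9)))
step 1: [if@1.0] (0 == (0 - (if true then 1 else 9)))
step 2: [if@1.1] (0 == (0 - 1))
step 3: [delta@1] (0 == -1)
step 4: [delta@root] false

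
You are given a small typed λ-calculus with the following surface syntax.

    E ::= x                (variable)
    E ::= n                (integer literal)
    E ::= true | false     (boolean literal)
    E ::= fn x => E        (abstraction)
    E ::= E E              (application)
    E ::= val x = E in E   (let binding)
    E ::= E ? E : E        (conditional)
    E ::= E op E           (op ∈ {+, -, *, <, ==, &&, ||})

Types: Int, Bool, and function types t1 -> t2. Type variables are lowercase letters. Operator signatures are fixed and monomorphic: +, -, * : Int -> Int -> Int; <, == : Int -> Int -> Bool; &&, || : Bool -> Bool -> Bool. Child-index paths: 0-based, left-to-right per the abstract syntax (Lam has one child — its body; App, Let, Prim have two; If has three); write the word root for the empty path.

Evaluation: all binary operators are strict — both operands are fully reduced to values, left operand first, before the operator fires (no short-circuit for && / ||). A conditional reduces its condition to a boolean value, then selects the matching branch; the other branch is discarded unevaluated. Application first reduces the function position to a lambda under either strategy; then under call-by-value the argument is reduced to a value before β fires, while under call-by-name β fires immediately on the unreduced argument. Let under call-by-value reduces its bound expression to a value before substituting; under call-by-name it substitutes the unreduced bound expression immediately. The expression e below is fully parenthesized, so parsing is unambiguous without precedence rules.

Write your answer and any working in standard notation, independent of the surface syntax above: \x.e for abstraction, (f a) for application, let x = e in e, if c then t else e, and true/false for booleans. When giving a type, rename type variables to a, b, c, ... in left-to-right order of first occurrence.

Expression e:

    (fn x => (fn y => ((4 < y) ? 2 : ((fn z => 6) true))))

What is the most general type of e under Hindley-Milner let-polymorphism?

Answer: a -> Int -> Int

Working:
  unify Int ~ Int
y : b
  unify b ~ Int
  unify Bool ~ Bool
\z._ : c -> Int
  unify c -> Int ~ Bool -> d
  unify c ~ Bool
  unify Int ~ d
_ _ : Int
  unify Int ~ Int
\y._ : Int -> Int
\x._ : a -> Int -> Int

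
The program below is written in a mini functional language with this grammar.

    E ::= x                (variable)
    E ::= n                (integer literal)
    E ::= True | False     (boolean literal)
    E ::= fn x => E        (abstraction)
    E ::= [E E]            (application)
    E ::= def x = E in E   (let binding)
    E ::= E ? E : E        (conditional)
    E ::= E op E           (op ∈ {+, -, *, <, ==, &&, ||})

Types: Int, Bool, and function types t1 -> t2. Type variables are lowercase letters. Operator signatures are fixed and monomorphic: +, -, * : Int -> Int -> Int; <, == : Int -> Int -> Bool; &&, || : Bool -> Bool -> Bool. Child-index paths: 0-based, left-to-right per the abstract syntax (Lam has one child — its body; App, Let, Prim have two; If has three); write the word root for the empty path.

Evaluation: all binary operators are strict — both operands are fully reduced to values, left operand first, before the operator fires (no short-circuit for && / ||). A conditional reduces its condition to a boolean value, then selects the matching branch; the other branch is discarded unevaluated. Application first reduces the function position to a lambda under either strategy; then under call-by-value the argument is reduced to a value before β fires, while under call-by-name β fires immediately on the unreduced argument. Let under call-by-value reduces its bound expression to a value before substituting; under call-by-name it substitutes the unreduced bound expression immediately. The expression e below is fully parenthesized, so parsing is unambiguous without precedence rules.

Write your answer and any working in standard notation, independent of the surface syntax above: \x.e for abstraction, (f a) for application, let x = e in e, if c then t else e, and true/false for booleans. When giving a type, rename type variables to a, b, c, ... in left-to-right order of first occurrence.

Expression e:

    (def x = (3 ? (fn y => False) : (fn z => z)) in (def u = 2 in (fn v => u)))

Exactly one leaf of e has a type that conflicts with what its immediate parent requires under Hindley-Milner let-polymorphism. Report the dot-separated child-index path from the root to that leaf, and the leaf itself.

Derivation:
  unify Int ~ Bool
  FAIL: mismatch Int ~ Bool

Answer: 0.0 : 3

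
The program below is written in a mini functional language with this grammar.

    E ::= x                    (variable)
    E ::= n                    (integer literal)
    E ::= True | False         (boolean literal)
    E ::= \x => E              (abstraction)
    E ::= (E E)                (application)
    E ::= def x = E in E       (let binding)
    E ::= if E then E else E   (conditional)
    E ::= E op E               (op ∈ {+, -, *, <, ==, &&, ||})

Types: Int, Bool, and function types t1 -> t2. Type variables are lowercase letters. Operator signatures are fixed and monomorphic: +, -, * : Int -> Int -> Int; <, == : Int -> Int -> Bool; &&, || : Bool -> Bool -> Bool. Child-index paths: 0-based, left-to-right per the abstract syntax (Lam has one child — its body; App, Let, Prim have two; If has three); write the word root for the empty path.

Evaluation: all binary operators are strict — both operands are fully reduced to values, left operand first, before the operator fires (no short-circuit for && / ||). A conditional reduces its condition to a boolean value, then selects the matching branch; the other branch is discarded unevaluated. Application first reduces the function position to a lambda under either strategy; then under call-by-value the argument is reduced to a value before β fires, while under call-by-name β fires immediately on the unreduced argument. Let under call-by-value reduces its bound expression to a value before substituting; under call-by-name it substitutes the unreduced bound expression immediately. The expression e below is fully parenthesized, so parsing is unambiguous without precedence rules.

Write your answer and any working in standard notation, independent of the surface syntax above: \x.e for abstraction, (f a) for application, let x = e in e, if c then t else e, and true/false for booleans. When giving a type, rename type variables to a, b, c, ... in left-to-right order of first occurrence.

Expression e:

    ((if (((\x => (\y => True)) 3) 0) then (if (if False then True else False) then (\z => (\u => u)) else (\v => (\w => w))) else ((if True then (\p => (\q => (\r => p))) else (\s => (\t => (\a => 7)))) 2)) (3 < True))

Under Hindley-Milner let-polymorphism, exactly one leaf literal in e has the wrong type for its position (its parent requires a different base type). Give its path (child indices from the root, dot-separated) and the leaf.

Answer: 1.1 : true

Derivation:
\y._ : b -> Bool
\x._ : a -> b -> Bool
  unify a -> b -> Bool ~ Int -> c
  unify a ~ Int
  unify b -> Bool ~ c
_ _ : b -> Bool
  unify b -> Bool ~ Int -> d
  unify b ~ Int
  unify Bool ~ d
_ _ : Bool
  unify Bool ~ Bool
  unify Bool ~ Bool
  unify Bool ~ Bool
  unify Bool ~ Bool
u : f
\u._ : f -> f
\z._ : e -> f -> f
w : h
\w._ : h -> h
\v._ : g -> h -> h
  unify e -> f -> f ~ g -> h -> h
  unify e ~ g
  unify f -> f ~ h -> h
  unify f ~ h
  unify h ~ h
  unify Bool ~ Bool
p : i
\r._ : k -> i
\q._ : j -> k -> i
\p._ : i -> j -> k -> i
\a._ : n -> Int
\t._ : m -> n -> Int
\s._ : l -> m -> n -> Int
  unify i -> j -> k -> i ~ l -> m -> n -> Int
  unify i ~ l
  unify j -> k -> l ~ m -> n -> Int
  unify j ~ m
  unify k -> l ~ n -> Int
  unify k ~ n
  unify l ~ Int
  unify Int -> m -> n -> Int ~ Int -> o
  unify Int ~ Int
  unify m -> n -> Int ~ o
_ _ : m -> n -> Int
  unify g -> h -> h ~ m -> n -> Int
  unify g ~ m
  unify h -> h ~ n -> Int
  unify h ~ n
  unify n ~ Int
  unify Int ~ Int
  unify Bool ~ Int
  FAIL: mismatch Bool ~ Int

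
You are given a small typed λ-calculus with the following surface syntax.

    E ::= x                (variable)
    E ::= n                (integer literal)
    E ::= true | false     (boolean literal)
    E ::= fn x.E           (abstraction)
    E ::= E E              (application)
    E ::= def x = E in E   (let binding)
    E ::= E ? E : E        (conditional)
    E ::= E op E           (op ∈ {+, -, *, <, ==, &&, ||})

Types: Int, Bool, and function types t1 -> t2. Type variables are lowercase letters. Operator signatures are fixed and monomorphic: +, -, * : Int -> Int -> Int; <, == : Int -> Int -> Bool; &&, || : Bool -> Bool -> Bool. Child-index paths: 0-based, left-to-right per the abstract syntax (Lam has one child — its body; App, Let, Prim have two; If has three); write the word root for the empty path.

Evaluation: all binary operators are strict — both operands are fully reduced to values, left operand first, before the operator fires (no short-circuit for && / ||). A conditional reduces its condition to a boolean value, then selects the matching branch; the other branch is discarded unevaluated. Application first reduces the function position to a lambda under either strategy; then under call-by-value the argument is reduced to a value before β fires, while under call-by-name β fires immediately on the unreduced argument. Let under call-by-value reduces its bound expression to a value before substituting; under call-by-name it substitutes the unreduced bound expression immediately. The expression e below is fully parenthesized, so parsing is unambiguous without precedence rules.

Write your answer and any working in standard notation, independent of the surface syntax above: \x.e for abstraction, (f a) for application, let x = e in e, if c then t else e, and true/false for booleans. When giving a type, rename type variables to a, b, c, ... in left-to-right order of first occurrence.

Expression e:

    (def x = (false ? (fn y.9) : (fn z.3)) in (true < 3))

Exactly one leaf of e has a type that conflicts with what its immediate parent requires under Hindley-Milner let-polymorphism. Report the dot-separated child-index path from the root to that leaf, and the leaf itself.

Trace:
  unify Bool ~ Bool
\y._ : a -> Int
\z._ : b -> Int
  unify a -> Int ~ b -> Int
  unify a ~ b
  unify Int ~ Int
let x : forall. b -> Int
  unify Bool ~ Int
  FAIL: mismatch Bool ~ Int

Answer: 1.0 : true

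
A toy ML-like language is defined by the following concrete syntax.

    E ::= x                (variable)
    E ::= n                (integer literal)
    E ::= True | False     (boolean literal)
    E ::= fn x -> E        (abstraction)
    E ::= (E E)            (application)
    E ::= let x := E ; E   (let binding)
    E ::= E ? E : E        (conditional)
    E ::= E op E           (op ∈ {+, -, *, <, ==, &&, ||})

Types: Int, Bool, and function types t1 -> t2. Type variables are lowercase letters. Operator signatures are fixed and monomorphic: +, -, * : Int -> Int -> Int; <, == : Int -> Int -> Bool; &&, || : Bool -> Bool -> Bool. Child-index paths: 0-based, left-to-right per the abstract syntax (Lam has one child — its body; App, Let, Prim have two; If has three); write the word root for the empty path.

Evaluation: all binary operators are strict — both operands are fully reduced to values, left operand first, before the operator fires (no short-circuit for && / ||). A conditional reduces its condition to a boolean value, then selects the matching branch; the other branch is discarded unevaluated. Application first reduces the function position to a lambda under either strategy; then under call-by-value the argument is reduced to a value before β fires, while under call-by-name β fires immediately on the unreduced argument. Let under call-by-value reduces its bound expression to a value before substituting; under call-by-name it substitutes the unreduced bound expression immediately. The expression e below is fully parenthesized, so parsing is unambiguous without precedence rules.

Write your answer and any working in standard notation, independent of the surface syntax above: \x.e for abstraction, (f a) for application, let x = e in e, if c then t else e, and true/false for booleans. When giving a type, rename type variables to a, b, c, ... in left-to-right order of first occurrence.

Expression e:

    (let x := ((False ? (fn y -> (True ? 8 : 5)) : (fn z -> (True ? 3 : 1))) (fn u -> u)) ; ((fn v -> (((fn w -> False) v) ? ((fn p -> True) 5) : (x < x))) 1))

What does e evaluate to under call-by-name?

Trace:
step 0: (let x = ((if false then (\y.(if true then 8 else 5)) else (\z.(if true then 3 else 1))) (\u.u)) in ((\v.(if ((\w.false) v) then ((\p.true) 5) else (x < x))) 1))
step 1: [let@root] ((\v.(if ((\w.false) v) then ((\p.true) 5) else (((if false then (\y.(if true then 8 else 5)) else (\z.(if true then 3 else 1))) (\u.u)) < ((if false then (\y.(if true then 8 else 5)) else (\z.(if true then 3 else 1))) (\u.u))))) 1)
step 2: [beta@root] (if ((\w.false) 1) then ((\p.true) 5) else (((if false then (\y.(if true then 8 else 5)) else (\z.(if true then 3 else 1))) (\u.u)) < ((if false then (\y.(if true then 8 else 5)) else (\z.(if true then 3 else 1))) (\u.u))))
step 3: [beta@0] (if false then ((\p.true) 5) else (((if false then (\y.(if true then 8 else 5)) else (\z.(if true then 3 else 1))) (\u.u)) < ((if false then (\y.(if true then 8 else 5)) else (\z.(if true then 3 else 1))) (\u.u))))
step 4: [if@root] (((if false then (\y.(if true then 8 else 5)) else (\z.(if true then 3 else 1))) (\u.u)) < ((if false then (\y.(if true then 8 else 5)) else (\z.(if true then 3 else 1))) (\u.u)))
step 5: [if@0.0] (((\z.(if true then 3 else 1)) (\u.u)) < ((if false then (\y.(if true then 8 else 5)) else (\z.(if true then 3 else 1))) (\u.u)))
step 6: [beta@0] ((if true then 3 else 1) < ((if false then (\y.(if true then 8 else 5)) else (\z.(if true then 3 else 1))) (\u.u)))
step 7: [if@0] (3 < ((if false then (\y.(if true then 8 else 5)) else (\z.(if true then 3 else 1))) (\u.u)))
step 8: [if@1.0] (3 < ((\z.(if true then 3 else 1)) (\u.u)))
step 9: [beta@1] (3 < (if true then 3 else 1))
step 10: [if@1] (3 < 3)
step 11: [delta@root] false

Answer: false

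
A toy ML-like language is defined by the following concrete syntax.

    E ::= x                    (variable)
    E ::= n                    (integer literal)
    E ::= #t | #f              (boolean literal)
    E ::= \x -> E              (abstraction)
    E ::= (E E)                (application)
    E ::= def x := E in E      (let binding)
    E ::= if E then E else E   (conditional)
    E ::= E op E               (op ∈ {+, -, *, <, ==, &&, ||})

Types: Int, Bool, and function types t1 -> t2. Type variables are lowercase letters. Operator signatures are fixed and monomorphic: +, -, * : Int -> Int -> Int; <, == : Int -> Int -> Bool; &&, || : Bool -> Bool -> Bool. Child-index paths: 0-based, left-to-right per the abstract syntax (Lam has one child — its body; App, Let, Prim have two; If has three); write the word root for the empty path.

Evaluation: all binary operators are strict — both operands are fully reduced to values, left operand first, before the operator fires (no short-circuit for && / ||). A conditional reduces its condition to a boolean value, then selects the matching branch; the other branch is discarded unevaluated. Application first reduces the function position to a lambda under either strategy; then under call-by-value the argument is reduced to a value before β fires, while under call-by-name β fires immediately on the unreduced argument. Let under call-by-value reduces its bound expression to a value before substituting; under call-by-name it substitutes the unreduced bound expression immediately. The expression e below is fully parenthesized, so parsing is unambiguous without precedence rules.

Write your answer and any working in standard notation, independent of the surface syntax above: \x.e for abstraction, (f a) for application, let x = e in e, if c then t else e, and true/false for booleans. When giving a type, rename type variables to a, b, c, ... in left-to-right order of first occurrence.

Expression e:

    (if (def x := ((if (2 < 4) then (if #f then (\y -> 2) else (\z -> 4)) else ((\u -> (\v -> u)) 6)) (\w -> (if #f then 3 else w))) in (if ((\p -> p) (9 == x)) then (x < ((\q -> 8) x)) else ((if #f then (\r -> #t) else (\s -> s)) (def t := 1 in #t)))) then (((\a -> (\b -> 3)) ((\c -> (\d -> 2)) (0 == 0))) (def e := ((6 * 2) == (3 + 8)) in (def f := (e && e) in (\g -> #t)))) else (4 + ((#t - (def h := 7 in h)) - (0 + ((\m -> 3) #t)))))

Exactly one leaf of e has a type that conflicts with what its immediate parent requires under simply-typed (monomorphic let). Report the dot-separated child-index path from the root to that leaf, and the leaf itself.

Answer: 2.1.0.0 : true

Derivation:
  unify Int ~ Int
  unify Int ~ Int
  unify Bool ~ Bool
  unify Bool ~ Bool
\y._ : a -> Int
\z._ : b -> Int
  unify a -> Int ~ b -> Int
  unify a ~ b
  unify Int ~ Int
u : c
\v._ : d -> c
\u._ : c -> d -> c
  unify c -> d -> c ~ Int -> e
  unify c ~ Int
  unify d -> Int ~ e
_ _ : d -> Int
  unify b -> Int ~ d -> Int
  unify b ~ d
  unify Int ~ Int
  unify Bool ~ Bool
w : f
  unify Int ~ f
\w._ : Int -> Int
  unify d -> Int ~ (Int -> Int) -> g
  unify d ~ Int -> Int
  unify Int ~ g
_ _ : Int
let x : Int
p : h
\p._ : h -> h
  unify Int ~ Int
x : Int
  unify Int ~ Int
  unify h -> h ~ Bool -> i
  unify h ~ Bool
  unify Bool ~ i
_ _ : Bool
  unify Bool ~ Bool
x : Int
  unify Int ~ Int
\q._ : j -> Int
x : Int
  unify j -> Int ~ Int -> k
  unify j ~ Int
  unify Int ~ k
_ _ : Int
  unify Int ~ Int
  unify Bool ~ Bool
\r._ : l -> Bool
s : m
\s._ : m -> m
  unify l -> Bool ~ m -> m
  unify l ~ m
  unify Bool ~ m
let t : Int
  unify Bool -> Bool ~ Bool -> n
  unify Bool ~ Bool
  unify Bool ~ n
_ _ : Bool
  unify Bool ~ Bool
  unify Bool ~ Bool
\b._ : p -> Int
\a._ : o -> p -> Int
\d._ : r -> Int
\c._ : q -> r -> Int
  unify Int ~ Int
  unify Int ~ Int
  unify q -> r -> Int ~ Bool -> s
  unify q ~ Bool
  unify r -> Int ~ s
_ _ : r -> Int
  unify o -> p -> Int ~ (r -> Int) -> t
  unify o ~ r -> Int
  unify p -> Int ~ t
_ _ : p -> Int
  unify Int ~ Int
  unify Int ~ Int
  unify Int ~ Int
  unify Int ~ Int
  unify Int ~ Int
  unify Int ~ Int
let e : Bool
e : Bool
  unify Bool ~ Bool
e : Bool
  unify Bool ~ Bool
let f : Bool
\g._ : u -> Bool
  unify p -> Int ~ (u -> Bool) -> v
  unify p ~ u -> Bool
  unify Int ~ v
_ _ : Int
  unify Int ~ Int
  unify Bool ~ Int
  FAIL: mismatch Bool ~ Int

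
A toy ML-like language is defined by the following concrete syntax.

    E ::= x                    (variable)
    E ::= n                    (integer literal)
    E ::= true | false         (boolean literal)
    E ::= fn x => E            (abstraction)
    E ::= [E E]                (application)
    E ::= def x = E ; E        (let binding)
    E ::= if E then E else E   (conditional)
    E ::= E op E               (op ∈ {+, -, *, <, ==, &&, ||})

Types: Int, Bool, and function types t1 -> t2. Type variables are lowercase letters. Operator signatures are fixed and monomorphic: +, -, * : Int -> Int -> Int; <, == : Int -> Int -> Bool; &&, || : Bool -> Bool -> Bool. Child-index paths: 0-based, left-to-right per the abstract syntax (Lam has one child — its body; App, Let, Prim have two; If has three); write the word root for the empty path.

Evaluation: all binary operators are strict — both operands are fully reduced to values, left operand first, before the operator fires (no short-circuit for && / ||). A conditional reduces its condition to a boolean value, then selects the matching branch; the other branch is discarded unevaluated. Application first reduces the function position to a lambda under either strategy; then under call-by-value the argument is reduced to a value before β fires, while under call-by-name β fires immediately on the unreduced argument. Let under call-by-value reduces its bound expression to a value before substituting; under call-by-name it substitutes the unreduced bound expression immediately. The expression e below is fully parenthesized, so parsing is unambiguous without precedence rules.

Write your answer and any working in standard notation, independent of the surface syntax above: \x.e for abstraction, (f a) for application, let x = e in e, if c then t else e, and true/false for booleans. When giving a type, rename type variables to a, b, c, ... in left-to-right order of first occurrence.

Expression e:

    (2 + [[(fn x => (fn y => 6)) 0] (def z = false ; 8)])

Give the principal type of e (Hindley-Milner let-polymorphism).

Answer: Int

Derivation:
  unify Int ~ Int
\y._ : b -> Int
\x._ : a -> b -> Int
  unify a -> b -> Int ~ Int -> c
  unify a ~ Int
  unify b -> Int ~ c
_ _ : b -> Int
let z : Bool
  unify b -> Int ~ Int -> d
  unify b ~ Int
  unify Int ~ d
_ _ : Int
  unify Int ~ Int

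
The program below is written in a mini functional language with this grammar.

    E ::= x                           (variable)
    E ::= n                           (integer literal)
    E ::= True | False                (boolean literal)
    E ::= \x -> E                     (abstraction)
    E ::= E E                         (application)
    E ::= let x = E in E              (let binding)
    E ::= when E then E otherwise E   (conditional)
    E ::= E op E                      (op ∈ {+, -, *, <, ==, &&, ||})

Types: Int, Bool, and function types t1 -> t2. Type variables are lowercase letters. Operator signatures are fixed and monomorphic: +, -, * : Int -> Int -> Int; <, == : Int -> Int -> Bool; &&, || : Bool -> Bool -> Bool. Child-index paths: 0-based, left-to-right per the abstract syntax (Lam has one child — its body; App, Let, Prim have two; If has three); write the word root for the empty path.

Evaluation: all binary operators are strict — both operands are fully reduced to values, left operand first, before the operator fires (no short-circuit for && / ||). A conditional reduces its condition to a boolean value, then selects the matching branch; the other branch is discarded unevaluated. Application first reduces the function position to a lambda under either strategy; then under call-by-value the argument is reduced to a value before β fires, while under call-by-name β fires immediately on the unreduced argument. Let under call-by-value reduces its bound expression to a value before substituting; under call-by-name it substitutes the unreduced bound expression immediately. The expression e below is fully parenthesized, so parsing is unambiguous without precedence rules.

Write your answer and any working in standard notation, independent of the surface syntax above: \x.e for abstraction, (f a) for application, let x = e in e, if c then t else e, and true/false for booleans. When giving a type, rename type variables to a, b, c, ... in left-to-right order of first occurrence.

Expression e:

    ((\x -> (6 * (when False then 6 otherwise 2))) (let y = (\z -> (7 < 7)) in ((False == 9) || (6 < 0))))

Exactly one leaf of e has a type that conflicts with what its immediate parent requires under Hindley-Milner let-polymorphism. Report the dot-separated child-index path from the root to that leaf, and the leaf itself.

Derivation:
  unify Int ~ Int
  unify Bool ~ Bool
  unify Int ~ Int
  unify Int ~ Int
\x._ : a -> Int
  unify Int ~ Int
  unify Int ~ Int
\z._ : b -> Bool
let y : forall. b -> Bool
  unify Bool ~ Int
  FAIL: mismatch Bool ~ Int

Answer: 1.1.0.0 : false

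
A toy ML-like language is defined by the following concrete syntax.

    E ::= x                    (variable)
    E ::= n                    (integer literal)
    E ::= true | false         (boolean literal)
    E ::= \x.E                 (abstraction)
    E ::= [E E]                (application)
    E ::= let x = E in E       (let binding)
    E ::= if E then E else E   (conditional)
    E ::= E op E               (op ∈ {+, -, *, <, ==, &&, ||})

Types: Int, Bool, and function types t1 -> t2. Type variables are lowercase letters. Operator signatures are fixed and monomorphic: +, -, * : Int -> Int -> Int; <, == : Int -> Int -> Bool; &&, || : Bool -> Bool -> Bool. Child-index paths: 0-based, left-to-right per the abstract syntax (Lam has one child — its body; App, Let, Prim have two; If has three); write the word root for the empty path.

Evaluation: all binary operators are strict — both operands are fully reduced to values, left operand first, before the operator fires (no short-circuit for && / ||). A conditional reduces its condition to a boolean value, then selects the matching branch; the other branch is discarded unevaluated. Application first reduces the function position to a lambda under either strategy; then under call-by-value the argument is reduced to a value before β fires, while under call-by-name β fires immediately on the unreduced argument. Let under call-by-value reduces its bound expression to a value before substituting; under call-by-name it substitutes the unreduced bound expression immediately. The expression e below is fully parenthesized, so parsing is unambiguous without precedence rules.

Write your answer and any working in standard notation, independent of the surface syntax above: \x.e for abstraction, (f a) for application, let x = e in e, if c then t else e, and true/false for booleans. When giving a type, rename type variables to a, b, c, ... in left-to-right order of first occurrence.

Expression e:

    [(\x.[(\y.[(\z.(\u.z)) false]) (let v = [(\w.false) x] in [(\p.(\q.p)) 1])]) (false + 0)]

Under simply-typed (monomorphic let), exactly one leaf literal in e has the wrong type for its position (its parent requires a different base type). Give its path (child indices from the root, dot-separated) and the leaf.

Answer: 1.0 : false

Working:
z : c
\u._ : d -> c
\z._ : c -> d -> c
  unify c -> d -> c ~ Bool -> e
  unify c ~ Bool
  unify d -> Bool ~ e
_ _ : d -> Bool
\y._ : b -> d -> Bool
\w._ : f -> Bool
x : a
  unify f -> Bool ~ a -> g
  unify f ~ a
  unify Bool ~ g
_ _ : Bool
let v : Bool
p : h
\q._ : i -> h
\p._ : h -> i -> h
  unify h -> i -> h ~ Int -> j
  unify h ~ Int
  unify i -> Int ~ j
_ _ : i -> Int
  unify b -> d -> Bool ~ (i -> Int) -> k
  unify b ~ i -> Int
  unify d -> Bool ~ k
_ _ : d -> Bool
\x._ : a -> d -> Bool
  unify Bool ~ Int
  FAIL: mismatch Bool ~ Int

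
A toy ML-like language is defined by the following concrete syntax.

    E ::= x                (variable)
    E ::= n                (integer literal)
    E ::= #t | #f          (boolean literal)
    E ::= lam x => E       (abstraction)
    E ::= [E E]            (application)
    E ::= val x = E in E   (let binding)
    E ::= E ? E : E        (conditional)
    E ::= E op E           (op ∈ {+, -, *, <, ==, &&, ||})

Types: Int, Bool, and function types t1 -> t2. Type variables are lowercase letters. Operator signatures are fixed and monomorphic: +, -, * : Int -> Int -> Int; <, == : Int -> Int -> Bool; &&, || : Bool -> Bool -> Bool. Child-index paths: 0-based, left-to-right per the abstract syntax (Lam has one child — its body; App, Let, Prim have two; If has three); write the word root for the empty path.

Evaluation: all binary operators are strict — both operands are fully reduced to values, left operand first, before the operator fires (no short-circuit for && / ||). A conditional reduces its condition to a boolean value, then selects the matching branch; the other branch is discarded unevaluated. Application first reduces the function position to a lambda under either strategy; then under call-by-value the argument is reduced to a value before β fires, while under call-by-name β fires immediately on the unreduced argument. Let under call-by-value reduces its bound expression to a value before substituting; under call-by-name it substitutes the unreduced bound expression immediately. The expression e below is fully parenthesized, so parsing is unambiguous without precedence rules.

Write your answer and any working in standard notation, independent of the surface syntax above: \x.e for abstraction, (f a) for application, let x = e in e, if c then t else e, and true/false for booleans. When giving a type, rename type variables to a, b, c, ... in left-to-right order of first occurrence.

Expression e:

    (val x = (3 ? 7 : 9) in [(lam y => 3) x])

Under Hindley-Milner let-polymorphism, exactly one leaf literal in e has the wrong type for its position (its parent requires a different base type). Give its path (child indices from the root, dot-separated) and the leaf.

Answer: 0.0 : 3

Working:
  unify Int ~ Bool
  FAIL: mismatch Int ~ Bool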